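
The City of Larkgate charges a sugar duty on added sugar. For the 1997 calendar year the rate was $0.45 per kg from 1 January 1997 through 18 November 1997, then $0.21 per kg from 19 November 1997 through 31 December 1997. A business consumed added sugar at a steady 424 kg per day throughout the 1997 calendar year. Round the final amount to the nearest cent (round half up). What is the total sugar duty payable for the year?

$65266.32

1 January – 18 November 1997: 322 days × 424 kg/day = 136,528 kg at $0.45/kg → $61437.60
19 November – 31 December 1997: 43 days × 424 kg/day = 18,232 kg at $0.21/kg → $3828.72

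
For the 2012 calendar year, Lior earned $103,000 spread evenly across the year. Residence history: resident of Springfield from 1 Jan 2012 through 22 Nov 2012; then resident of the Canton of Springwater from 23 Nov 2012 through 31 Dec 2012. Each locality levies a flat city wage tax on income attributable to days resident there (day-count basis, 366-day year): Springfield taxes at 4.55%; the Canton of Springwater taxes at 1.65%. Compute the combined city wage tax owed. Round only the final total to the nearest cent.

Springfield, 1 Jan – 22 Nov 2012: 327 days → $103,000 × 4.55% × 327/366 = $4,187.1189
The Canton of Springwater, 23 Nov – 31 Dec 2012: 39 days → $103,000 × 1.65% × 39/366 = $181.0943
Total = $4,368.2131

$4,368.21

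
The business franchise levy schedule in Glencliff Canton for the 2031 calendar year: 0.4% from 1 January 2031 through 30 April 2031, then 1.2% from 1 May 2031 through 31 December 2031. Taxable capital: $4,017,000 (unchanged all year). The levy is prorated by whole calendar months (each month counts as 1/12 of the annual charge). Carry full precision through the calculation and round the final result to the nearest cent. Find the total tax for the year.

1 January – 30 April 2031: 4 months at 0.4% → $4,017,000 × 0.4% × 4/12 = $5,356.0000
1 May – 31 December 2031: 8 months at 1.2% → $4,017,000 × 1.2% × 8/12 = $32,136.0000
Total = $37,492.0000

$37,492.00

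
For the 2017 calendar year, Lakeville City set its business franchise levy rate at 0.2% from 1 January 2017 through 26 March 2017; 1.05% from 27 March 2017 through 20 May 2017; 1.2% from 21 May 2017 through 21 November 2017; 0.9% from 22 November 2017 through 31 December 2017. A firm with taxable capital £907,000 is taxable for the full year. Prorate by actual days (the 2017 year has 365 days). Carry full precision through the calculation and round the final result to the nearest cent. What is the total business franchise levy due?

£8,268.61

1 January – 26 March 2017: 85 days at 0.2% → £907,000 × 0.2% × 85/365 = £422.4384
27 March – 20 May 2017: 55 days at 1.05% → £907,000 × 1.05% × 55/365 = £1,435.0479
21 May – 21 November 2017: 185 days at 1.2% → £907,000 × 1.2% × 185/365 = £5,516.5479
22 November – 31 December 2017: 40 days at 0.9% → £907,000 × 0.9% × 40/365 = £894.5753
Total = £8,268.6096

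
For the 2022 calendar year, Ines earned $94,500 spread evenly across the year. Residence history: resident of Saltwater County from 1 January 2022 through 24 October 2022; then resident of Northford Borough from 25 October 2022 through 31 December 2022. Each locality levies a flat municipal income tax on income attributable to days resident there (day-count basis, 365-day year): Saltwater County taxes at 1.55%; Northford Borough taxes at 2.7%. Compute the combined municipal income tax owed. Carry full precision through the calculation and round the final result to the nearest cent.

Saltwater County, 1 January – 24 October 2022: 297 days → $94,500 × 1.55% × 297/365 = $1,191.8651
Northford Borough, 25 October – 31 December 2022: 68 days → $94,500 × 2.7% × 68/365 = $475.3479
Total = $1,667.2130

$1,667.21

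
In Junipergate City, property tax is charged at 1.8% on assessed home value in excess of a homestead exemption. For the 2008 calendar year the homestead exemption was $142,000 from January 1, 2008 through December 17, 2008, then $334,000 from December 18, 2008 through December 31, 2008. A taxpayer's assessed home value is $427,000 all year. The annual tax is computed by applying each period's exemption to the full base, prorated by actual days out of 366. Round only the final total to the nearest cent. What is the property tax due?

January 1 – December 17, 2008: 352 days, exemption $142,000 → ($427,000 − $142,000) × 1.8% × 352/366 = $4,933.7705
December 18 – December 31, 2008: 14 days, exemption $334,000 → ($427,000 − $334,000) × 1.8% × 14/366 = $64.0328
Total = $4,997.8033

$4,997.80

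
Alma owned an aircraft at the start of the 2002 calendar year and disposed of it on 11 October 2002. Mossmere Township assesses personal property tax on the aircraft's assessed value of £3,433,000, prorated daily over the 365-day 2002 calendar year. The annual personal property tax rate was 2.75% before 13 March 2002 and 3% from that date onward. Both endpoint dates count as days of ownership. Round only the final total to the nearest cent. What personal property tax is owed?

£78,465.21

1 January – 12 March 2002: 71 days at 2.75% → £3,433,000 × 2.75% × 71/365 = £18,364.1986
13 March – 11 October 2002: 213 days at 3% → £3,433,000 × 3% × 213/365 = £60,101.0137
Total = £78,465.2123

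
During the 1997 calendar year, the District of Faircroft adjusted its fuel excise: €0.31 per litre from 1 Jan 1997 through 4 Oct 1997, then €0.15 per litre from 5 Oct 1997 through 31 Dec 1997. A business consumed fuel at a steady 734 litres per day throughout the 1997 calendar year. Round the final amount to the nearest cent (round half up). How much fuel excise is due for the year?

1 Jan – 4 Oct 1997: 277 days × 734 litres/day = 203,318 litres at €0.31/litre → €63,028.58
5 Oct – 31 Dec 1997: 88 days × 734 litres/day = 64,592 litres at €0.15/litre → €9,688.80

€72,717.38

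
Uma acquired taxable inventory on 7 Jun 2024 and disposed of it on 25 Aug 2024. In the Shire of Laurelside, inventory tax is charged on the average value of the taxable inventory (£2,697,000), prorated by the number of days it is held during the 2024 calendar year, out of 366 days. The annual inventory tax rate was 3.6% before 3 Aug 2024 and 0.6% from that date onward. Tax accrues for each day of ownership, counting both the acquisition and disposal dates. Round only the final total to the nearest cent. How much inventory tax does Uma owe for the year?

7 Jun – 2 Aug 2024: 57 days at 3.6% → £2,697,000 × 3.6% × 57/366 = £15,120.8852
3 Aug – 25 Aug 2024: 23 days at 0.6% → £2,697,000 × 0.6% × 23/366 = £1,016.9016
Total = £16,137.7869

£16,137.79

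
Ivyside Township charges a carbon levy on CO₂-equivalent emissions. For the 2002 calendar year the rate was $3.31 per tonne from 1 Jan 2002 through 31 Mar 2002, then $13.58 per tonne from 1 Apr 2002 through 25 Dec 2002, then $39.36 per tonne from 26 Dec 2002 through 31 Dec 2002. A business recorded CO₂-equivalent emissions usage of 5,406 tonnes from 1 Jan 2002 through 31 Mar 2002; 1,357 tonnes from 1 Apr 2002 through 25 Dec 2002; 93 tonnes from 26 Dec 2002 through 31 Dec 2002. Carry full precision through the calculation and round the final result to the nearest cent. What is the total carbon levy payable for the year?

1 Jan – 31 Mar 2002: 5,406 tonnes at $3.31/tonne → $17,893.86
1 Apr – 25 Dec 2002: 1,357 tonnes at $13.58/tonne → $18,428.06
26 Dec – 31 Dec 2002: 93 tonnes at $39.36/tonne → $3,660.48

$39,982.40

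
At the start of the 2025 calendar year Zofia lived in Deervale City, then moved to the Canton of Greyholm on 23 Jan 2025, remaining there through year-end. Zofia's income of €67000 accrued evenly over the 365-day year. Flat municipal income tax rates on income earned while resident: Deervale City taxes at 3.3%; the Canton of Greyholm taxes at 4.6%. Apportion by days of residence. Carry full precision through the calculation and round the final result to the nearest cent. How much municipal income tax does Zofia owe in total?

€3029.50

Deervale City, 1 Jan – 22 Jan 2025: 22 days → €67000 × 3.3% × 22/365 = €133.2658
The Canton of Greyholm, 23 Jan – 31 Dec 2025: 343 days → €67000 × 4.6% × 343/365 = €2896.2356
Total = €3029.5014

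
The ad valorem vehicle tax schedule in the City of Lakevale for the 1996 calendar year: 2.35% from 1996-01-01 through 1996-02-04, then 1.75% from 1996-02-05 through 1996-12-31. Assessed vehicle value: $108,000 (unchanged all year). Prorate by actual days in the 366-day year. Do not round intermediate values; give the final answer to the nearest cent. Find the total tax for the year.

$1,951.97

1996-01-01 to 1996-02-04: 35 days at 2.35% → $108,000 × 2.35% × 35/366 = $242.7049
1996-02-05 to 1996-12-31: 331 days at 1.75% → $108,000 × 1.75% × 331/366 = $1,709.2623
Total = $1,951.9672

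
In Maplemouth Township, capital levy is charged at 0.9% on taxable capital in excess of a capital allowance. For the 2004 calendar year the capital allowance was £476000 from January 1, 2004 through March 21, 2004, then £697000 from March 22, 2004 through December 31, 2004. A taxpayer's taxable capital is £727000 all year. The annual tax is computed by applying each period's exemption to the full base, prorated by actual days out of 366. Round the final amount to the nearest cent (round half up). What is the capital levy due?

£710.19

January 1 – March 21, 2004: 81 days, exemption £476000 → (£727000 − £476000) × 0.9% × 81/366 = £499.9426
March 22 – December 31, 2004: 285 days, exemption £697000 → (£727000 − £697000) × 0.9% × 285/366 = £210.2459
Total = £710.1885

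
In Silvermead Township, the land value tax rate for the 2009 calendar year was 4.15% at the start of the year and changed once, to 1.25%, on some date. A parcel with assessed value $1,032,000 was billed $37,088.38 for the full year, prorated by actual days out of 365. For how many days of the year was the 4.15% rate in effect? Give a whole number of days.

295 days

Let d = days at the first rate; then 365 − d days at the second rate.
$1,032,000 × [4.15%·d + 1.25%·(365−d)] / 365 = $37,088.38
Solving gives d = 295, so the new rate took effect on 23 Oct 2009.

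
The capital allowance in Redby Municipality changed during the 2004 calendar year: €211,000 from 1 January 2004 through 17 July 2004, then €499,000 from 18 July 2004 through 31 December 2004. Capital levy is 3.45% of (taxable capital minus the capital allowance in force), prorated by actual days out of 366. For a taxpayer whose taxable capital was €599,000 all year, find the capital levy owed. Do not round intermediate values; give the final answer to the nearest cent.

1 January – 17 July 2004: 199 days, exemption €211,000 → (€599,000 − €211,000) × 3.45% × 199/366 = €7,278.1803
18 July – 31 December 2004: 167 days, exemption €499,000 → (€599,000 − €499,000) × 3.45% × 167/366 = €1,574.1803
Total = €8,852.3607

€8,852.36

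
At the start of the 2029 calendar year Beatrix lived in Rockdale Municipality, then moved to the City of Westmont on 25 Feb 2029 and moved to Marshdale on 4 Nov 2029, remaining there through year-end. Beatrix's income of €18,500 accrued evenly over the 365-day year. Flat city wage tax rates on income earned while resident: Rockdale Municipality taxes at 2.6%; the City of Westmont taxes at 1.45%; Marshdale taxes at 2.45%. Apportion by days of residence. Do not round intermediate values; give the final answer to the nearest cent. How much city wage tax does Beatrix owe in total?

Rockdale Municipality, 1 Jan – 24 Feb 2029: 55 days → €18,500 × 2.6% × 55/365 = €72.4795
The City of Westmont, 25 Feb – 3 Nov 2029: 252 days → €18,500 × 1.45% × 252/365 = €185.2027
Marshdale, 4 Nov – 31 Dec 2029: 58 days → €18,500 × 2.45% × 58/365 = €72.0233
Total = €329.7055

€329.71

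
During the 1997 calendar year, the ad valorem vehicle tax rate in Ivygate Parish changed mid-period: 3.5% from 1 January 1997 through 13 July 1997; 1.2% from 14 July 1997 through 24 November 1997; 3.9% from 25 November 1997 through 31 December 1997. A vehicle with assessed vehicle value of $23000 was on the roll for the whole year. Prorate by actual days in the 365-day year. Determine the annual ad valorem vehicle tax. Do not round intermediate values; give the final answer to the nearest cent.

$620.12

1 January – 13 July 1997: 194 days at 3.5% → $23000 × 3.5% × 194/365 = $427.8630
14 July – 24 November 1997: 134 days at 1.2% → $23000 × 1.2% × 134/365 = $101.3260
25 November – 31 December 1997: 37 days at 3.9% → $23000 × 3.9% × 37/365 = $90.9288
Total = $620.1178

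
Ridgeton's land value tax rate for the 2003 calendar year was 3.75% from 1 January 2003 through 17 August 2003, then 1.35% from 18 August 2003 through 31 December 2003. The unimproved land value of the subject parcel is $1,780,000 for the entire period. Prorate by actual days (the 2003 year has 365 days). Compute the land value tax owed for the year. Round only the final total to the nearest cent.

1 January – 17 August 2003: 229 days at 3.75% → $1,780,000 × 3.75% × 229/365 = $41,878.7671
18 August – 31 December 2003: 136 days at 1.35% → $1,780,000 × 1.35% × 136/365 = $8,953.6438
Total = $50,832.4110

$50,832.41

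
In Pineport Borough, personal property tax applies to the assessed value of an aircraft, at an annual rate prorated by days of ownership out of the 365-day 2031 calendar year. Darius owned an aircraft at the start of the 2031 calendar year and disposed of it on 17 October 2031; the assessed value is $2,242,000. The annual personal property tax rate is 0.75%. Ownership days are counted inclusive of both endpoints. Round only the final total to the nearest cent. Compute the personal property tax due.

$13,359.86

Days held (1 January – 17 October 2031): 290 out of 365
Tax = $2,242,000 × 0.75% × 290/365 = $13,359.8630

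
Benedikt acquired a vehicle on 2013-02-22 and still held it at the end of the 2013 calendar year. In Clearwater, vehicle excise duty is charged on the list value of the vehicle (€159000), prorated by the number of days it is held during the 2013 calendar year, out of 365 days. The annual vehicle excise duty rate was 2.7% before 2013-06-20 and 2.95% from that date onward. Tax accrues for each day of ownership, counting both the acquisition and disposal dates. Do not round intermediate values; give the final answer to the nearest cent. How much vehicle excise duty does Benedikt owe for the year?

€3893.76

2013-02-22 to 2013-06-19: 118 days at 2.7% → €159000 × 2.7% × 118/365 = €1387.8740
2013-06-20 to 2013-12-31: 195 days at 2.95% → €159000 × 2.95% × 195/365 = €2505.8836
Total = €3893.7575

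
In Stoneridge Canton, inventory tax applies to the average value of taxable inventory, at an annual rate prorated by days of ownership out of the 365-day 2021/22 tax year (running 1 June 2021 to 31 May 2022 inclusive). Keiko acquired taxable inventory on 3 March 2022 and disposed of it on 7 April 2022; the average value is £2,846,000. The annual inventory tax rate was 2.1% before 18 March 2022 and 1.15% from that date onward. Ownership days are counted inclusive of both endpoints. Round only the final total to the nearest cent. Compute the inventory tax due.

3 March – 17 March 2022: 15 days at 2.1% → £2,846,000 × 2.1% × 15/365 = £2,456.1370
18 March – 7 April 2022: 21 days at 1.15% → £2,846,000 × 1.15% × 21/365 = £1,883.0384
Total = £4,339.1753

£4,339.18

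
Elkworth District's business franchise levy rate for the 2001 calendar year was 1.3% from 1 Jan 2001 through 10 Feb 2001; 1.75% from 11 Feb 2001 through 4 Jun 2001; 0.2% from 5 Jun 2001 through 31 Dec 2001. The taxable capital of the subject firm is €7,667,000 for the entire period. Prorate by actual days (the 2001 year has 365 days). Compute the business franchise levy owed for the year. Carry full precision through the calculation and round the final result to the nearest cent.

€61,924.15

1 Jan – 10 Feb 2001: 41 days at 1.3% → €7,667,000 × 1.3% × 41/365 = €11,195.9205
11 Feb – 4 Jun 2001: 114 days at 1.75% → €7,667,000 × 1.75% × 114/365 = €41,905.9315
5 Jun – 31 Dec 2001: 210 days at 0.2% → €7,667,000 × 0.2% × 210/365 = €8,822.3014
Total = €61,924.1534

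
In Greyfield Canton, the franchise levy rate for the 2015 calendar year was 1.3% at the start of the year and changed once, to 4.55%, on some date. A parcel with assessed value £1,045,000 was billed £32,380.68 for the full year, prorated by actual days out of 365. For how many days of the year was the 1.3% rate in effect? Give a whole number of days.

163 days

Let d = days at the first rate; then 365 − d days at the second rate.
£1,045,000 × [1.3%·d + 4.55%·(365−d)] / 365 = £32,380.68
Solving gives d = 163, so the new rate took effect on 13 June 2015.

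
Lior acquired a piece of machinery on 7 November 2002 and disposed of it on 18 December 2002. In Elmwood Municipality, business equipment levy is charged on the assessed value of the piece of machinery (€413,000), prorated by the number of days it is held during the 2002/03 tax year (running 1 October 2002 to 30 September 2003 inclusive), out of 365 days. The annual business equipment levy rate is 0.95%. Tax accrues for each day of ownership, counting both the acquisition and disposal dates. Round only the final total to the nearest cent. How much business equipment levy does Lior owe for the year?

€451.47

Days held (7 November – 18 December 2002): 42 out of 365
Tax = €413,000 × 0.95% × 42/365 = €451.4712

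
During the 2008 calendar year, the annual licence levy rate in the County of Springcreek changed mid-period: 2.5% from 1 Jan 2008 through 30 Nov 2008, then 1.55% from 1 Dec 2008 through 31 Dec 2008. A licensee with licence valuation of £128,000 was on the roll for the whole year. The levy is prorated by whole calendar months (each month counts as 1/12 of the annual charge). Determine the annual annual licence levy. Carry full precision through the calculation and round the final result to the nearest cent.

1 Jan – 30 Nov 2008: 11 months at 2.5% → £128,000 × 2.5% × 11/12 = £2,933.3333
1 Dec – 31 Dec 2008: 1 month at 1.55% → £128,000 × 1.55% × 1/12 = £165.3333
Total = £3,098.6667

£3,098.67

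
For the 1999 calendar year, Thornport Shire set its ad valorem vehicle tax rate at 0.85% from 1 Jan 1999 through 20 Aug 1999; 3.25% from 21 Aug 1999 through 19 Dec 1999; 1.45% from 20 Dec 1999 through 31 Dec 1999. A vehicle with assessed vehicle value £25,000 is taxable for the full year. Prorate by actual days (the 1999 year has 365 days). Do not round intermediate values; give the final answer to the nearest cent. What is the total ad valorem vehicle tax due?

1 Jan – 20 Aug 1999: 232 days at 0.85% → £25,000 × 0.85% × 232/365 = £135.0685
21 Aug – 19 Dec 1999: 121 days at 3.25% → £25,000 × 3.25% × 121/365 = £269.3493
20 Dec – 31 Dec 1999: 12 days at 1.45% → £25,000 × 1.45% × 12/365 = £11.9178
Total = £416.3356

£416.34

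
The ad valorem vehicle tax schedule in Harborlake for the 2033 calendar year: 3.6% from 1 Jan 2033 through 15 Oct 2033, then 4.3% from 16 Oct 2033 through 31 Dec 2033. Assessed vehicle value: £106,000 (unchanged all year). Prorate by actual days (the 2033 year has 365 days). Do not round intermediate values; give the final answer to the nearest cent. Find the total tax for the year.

1 Jan – 15 Oct 2033: 288 days at 3.6% → £106,000 × 3.6% × 288/365 = £3,010.9808
16 Oct – 31 Dec 2033: 77 days at 4.3% → £106,000 × 4.3% × 77/365 = £961.5507
Total = £3,972.5315

£3,972.53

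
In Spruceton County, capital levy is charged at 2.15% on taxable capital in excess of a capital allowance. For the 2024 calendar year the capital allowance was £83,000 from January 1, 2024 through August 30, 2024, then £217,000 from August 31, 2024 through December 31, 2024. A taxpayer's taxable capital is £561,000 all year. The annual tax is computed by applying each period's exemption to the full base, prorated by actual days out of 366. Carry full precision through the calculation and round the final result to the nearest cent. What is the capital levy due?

January 1 – August 30, 2024: 243 days, exemption £83,000 → (£561,000 − £83,000) × 2.15% × 243/366 = £6,823.2541
August 31 – December 31, 2024: 123 days, exemption £217,000 → (£561,000 − £217,000) × 2.15% × 123/366 = £2,485.5410
Total = £9,308.7951

£9,308.80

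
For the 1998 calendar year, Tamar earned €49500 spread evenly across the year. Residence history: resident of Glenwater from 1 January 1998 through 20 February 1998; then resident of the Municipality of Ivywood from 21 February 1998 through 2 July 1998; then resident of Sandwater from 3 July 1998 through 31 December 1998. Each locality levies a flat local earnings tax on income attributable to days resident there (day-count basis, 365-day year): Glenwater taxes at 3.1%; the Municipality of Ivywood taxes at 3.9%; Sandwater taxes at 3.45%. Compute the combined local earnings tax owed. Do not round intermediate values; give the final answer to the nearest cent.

Glenwater, 1 January – 20 February 1998: 51 days → €49500 × 3.1% × 51/365 = €214.4096
The Municipality of Ivywood, 21 February – 2 July 1998: 132 days → €49500 × 3.9% × 132/365 = €698.1534
Sandwater, 3 July – 31 December 1998: 182 days → €49500 × 3.45% × 182/365 = €851.5356
Total = €1764.0986

€1764.10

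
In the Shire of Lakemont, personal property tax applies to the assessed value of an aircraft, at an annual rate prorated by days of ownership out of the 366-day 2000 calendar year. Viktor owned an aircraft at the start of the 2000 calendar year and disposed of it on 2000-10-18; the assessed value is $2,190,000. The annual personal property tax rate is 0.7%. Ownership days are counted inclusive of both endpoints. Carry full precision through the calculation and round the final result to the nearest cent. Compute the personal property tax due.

$12,230.49

Days held (2000-01-01 to 2000-10-18): 292 out of 366
Tax = $2,190,000 × 0.7% × 292/366 = $12,230.4918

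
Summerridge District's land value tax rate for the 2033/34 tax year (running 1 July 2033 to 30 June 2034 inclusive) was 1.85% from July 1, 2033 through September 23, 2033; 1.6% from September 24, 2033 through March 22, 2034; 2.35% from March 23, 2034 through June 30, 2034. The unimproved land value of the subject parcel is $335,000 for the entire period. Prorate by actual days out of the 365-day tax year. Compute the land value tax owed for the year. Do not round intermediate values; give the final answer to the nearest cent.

July 1 – September 23, 2033: 85 days at 1.85% → $335,000 × 1.85% × 85/365 = $1,443.2534
September 24, 2033 – March 22, 2034: 180 days at 1.6% → $335,000 × 1.6% × 180/365 = $2,643.2877
March 23 – June 30, 2034: 100 days at 2.35% → $335,000 × 2.35% × 100/365 = $2,156.8493
Total = $6,243.3904

$6,243.39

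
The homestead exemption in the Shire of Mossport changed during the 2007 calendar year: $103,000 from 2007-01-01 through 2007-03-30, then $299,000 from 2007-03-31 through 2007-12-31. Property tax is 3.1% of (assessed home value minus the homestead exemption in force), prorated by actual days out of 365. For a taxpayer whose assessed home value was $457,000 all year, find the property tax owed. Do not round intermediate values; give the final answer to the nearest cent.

2007-01-01 to 2007-03-30: 89 days, exemption $103,000 → ($457,000 − $103,000) × 3.1% × 89/365 = $2,675.8521
2007-03-31 to 2007-12-31: 276 days, exemption $299,000 → ($457,000 − $299,000) × 3.1% × 276/365 = $3,703.6932
Total = $6,379.5452

$6,379.55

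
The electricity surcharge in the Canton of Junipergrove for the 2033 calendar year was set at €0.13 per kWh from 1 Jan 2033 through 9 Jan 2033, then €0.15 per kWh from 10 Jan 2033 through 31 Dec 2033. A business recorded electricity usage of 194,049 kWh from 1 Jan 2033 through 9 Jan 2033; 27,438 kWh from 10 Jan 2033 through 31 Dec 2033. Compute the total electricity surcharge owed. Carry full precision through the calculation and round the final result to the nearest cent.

€29,342.07

1 Jan – 9 Jan 2033: 194,049 kWh at €0.13/kWh → €25,226.37
10 Jan – 31 Dec 2033: 27,438 kWh at €0.15/kWh → €4,115.70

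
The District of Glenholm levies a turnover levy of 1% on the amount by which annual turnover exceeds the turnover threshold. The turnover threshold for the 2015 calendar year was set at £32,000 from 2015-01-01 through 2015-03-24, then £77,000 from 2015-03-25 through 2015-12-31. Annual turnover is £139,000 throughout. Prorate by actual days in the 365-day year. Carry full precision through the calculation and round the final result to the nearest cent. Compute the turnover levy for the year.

2015-01-01 to 2015-03-24: 83 days, exemption £32,000 → (£139,000 − £32,000) × 1% × 83/365 = £243.3151
2015-03-25 to 2015-12-31: 282 days, exemption £77,000 → (£139,000 − £77,000) × 1% × 282/365 = £479.0137
Total = £722.3288

£722.33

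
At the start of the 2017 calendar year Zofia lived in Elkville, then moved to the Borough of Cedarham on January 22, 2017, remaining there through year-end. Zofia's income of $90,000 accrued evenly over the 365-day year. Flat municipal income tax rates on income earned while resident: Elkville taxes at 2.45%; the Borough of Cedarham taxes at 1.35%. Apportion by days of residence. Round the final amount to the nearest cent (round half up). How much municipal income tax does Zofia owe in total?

$1,271.96

Elkville, January 1 – January 21, 2017: 21 days → $90,000 × 2.45% × 21/365 = $126.8630
The Borough of Cedarham, January 22 – December 31, 2017: 344 days → $90,000 × 1.35% × 344/365 = $1,145.0959
Total = $1,271.9589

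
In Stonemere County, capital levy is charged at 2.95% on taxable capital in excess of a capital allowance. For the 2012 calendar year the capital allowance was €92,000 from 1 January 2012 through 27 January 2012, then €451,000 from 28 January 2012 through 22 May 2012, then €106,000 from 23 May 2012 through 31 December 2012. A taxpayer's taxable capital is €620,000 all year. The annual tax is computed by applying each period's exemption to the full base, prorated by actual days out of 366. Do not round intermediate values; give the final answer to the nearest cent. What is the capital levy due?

1 January – 27 January 2012: 27 days, exemption €92,000 → (€620,000 − €92,000) × 2.95% × 27/366 = €1,149.0492
28 January – 22 May 2012: 116 days, exemption €451,000 → (€620,000 − €451,000) × 2.95% × 116/366 = €1,580.1038
23 May – 31 December 2012: 223 days, exemption €106,000 → (€620,000 − €106,000) × 2.95% × 223/366 = €9,238.6585
Total = €11,967.8115

€11,967.81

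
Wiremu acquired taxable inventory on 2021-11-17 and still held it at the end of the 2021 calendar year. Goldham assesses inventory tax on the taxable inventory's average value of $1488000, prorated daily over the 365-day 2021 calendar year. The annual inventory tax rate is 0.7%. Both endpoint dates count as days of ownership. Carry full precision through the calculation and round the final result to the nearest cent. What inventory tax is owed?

$1284.16

Days held (2021-11-17 to 2021-12-31): 45 out of 365
Tax = $1488000 × 0.7% × 45/365 = $1284.1644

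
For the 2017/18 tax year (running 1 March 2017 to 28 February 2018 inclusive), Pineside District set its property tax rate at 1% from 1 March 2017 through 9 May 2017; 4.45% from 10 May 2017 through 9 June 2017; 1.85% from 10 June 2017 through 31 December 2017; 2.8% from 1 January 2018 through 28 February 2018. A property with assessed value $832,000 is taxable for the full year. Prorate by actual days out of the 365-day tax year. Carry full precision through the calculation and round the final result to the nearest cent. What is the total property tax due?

$17,150.60

1 March – 9 May 2017: 70 days at 1% → $832,000 × 1% × 70/365 = $1,595.6164
10 May – 9 June 2017: 31 days at 4.45% → $832,000 × 4.45% × 31/365 = $3,144.5041
10 June – 31 December 2017: 205 days at 1.85% → $832,000 × 1.85% × 205/365 = $8,644.8219
1 January – 28 February 2018: 59 days at 2.8% → $832,000 × 2.8% × 59/365 = $3,765.6548
Total = $17,150.5973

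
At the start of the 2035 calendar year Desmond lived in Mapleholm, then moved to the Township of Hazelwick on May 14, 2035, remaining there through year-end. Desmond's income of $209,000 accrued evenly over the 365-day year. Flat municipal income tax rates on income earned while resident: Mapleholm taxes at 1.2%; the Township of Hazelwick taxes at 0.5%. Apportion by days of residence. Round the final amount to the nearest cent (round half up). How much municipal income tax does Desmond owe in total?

Mapleholm, January 1 – May 13, 2035: 133 days → $209,000 × 1.2% × 133/365 = $913.8740
The Township of Hazelwick, May 14 – December 31, 2035: 232 days → $209,000 × 0.5% × 232/365 = $664.2192
Total = $1,578.0932

$1,578.09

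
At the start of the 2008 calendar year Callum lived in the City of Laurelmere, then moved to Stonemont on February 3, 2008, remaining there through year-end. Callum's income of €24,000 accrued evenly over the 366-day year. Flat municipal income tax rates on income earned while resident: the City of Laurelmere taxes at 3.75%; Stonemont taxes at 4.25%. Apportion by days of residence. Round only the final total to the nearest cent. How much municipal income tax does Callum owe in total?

€1,009.18

The City of Laurelmere, January 1 – February 2, 2008: 33 days → €24,000 × 3.75% × 33/366 = €81.1475
Stonemont, February 3 – December 31, 2008: 333 days → €24,000 × 4.25% × 333/366 = €928.0328
Total = €1,009.1803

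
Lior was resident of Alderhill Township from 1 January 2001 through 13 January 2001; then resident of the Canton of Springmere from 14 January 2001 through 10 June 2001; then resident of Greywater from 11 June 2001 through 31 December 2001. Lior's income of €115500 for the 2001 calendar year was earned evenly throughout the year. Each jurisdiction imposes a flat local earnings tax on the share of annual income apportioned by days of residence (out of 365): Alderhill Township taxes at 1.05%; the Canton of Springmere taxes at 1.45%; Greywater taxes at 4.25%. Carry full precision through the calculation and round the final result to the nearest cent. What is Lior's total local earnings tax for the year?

Alderhill Township, 1 January – 13 January 2001: 13 days → €115500 × 1.05% × 13/365 = €43.1938
The Canton of Springmere, 14 January – 10 June 2001: 148 days → €115500 × 1.45% × 148/365 = €679.0767
Greywater, 11 June – 31 December 2001: 204 days → €115500 × 4.25% × 204/365 = €2743.5205
Total = €3465.7911

€3465.79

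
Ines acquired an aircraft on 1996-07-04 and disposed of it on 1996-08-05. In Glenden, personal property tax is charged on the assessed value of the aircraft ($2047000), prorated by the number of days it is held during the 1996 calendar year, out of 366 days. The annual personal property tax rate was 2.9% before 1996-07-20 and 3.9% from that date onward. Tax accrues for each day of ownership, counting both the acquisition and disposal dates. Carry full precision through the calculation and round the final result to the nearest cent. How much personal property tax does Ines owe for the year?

$6303.19

1996-07-04 to 1996-07-19: 16 days at 2.9% → $2047000 × 2.9% × 16/366 = $2595.1038
1996-07-20 to 1996-08-05: 17 days at 3.9% → $2047000 × 3.9% × 17/366 = $3708.0902
Total = $6303.1940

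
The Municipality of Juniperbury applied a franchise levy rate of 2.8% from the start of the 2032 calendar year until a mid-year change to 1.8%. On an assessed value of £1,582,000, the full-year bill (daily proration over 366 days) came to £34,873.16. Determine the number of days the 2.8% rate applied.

148 days

Let d = days at the first rate; then 366 − d days at the second rate.
£1,582,000 × [2.8%·d + 1.8%·(366−d)] / 366 = £34,873.16
Solving gives d = 148, so the new rate took effect on May 28, 2032.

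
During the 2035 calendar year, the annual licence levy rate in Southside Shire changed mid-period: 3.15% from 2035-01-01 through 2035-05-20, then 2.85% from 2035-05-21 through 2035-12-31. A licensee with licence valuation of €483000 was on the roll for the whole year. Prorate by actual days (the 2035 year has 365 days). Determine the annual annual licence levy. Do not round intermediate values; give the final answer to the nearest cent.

€14321.28

2035-01-01 to 2035-05-20: 140 days at 3.15% → €483000 × 3.15% × 140/365 = €5835.6986
2035-05-21 to 2035-12-31: 225 days at 2.85% → €483000 × 2.85% × 225/365 = €8485.5822
Total = €14321.2808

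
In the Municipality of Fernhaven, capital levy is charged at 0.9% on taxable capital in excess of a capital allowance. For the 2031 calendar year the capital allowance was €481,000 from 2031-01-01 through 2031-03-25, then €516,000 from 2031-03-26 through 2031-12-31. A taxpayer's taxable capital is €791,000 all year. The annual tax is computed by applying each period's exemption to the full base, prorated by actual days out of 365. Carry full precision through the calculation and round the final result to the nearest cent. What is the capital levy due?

2031-01-01 to 2031-03-25: 84 days, exemption €481,000 → (€791,000 − €481,000) × 0.9% × 84/365 = €642.0822
2031-03-26 to 2031-12-31: 281 days, exemption €516,000 → (€791,000 − €516,000) × 0.9% × 281/365 = €1,905.4110
Total = €2,547.4932

€2,547.49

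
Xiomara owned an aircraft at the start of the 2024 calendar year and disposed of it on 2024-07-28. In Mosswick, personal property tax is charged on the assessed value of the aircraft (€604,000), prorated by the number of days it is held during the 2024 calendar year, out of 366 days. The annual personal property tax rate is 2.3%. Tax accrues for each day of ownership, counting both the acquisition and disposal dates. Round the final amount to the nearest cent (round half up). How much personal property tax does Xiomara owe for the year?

€7,970.82

Days held (2024-01-01 to 2024-07-28): 210 out of 366
Tax = €604,000 × 2.3% × 210/366 = €7,970.8197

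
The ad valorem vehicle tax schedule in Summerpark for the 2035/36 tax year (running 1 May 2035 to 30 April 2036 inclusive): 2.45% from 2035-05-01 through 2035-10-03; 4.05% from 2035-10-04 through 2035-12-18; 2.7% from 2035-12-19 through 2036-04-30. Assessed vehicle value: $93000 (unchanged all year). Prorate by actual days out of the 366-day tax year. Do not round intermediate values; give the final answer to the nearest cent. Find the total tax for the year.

2035-05-01 to 2035-10-03: 156 days at 2.45% → $93000 × 2.45% × 156/366 = $971.1639
2035-10-04 to 2035-12-18: 76 days at 4.05% → $93000 × 4.05% × 76/366 = $782.1148
2035-12-19 to 2036-04-30: 134 days at 2.7% → $93000 × 2.7% × 134/366 = $919.3279
Total = $2672.6066

$2672.61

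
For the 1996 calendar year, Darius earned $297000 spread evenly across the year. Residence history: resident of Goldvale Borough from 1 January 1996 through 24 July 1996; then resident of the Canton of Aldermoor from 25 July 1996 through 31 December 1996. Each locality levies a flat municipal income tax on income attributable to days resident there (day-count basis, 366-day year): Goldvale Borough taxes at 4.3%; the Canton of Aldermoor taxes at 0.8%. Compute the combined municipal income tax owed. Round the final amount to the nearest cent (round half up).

$8226.74

Goldvale Borough, 1 January – 24 July 1996: 206 days → $297000 × 4.3% × 206/366 = $7188.0492
The Canton of Aldermoor, 25 July – 31 December 1996: 160 days → $297000 × 0.8% × 160/366 = $1038.6885
Total = $8226.7377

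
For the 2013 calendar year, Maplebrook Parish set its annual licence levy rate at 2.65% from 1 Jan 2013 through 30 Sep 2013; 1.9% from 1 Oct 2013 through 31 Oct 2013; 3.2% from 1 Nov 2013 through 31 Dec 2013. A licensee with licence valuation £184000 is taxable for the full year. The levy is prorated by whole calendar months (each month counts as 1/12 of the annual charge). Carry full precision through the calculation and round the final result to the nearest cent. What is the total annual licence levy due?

1 Jan – 30 Sep 2013: 9 months at 2.65% → £184000 × 2.65% × 9/12 = £3657.0000
1 Oct – 31 Oct 2013: 1 month at 1.9% → £184000 × 1.9% × 1/12 = £291.3333
1 Nov – 31 Dec 2013: 2 months at 3.2% → £184000 × 3.2% × 2/12 = £981.3333
Total = £4929.6667

£4929.67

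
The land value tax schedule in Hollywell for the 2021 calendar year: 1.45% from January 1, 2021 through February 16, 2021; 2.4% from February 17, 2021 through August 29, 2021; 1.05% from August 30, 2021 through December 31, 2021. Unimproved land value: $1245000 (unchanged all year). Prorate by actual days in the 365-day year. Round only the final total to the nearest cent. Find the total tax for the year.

January 1 – February 16, 2021: 47 days at 1.45% → $1245000 × 1.45% × 47/365 = $2324.5685
February 17 – August 29, 2021: 194 days at 2.4% → $1245000 × 2.4% × 194/365 = $15881.4247
August 30 – December 31, 2021: 124 days at 1.05% → $1245000 × 1.05% × 124/365 = $4441.0685
Total = $22647.0616

$22647.06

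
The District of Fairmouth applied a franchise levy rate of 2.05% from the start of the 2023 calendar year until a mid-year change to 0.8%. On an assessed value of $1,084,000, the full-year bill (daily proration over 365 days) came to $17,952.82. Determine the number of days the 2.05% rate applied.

Let d = days at the first rate; then 365 − d days at the second rate.
$1,084,000 × [2.05%·d + 0.8%·(365−d)] / 365 = $17,952.82
Solving gives d = 250, so the new rate took effect on September 8, 2023.

250 days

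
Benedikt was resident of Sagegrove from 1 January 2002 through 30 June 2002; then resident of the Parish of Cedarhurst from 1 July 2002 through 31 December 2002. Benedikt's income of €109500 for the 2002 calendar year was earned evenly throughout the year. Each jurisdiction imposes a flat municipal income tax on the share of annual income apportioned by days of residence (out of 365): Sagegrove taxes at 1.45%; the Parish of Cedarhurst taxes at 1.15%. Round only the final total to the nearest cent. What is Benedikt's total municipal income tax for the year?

€1422.15

Sagegrove, 1 January – 30 June 2002: 181 days → €109500 × 1.45% × 181/365 = €787.3500
The Parish of Cedarhurst, 1 July – 31 December 2002: 184 days → €109500 × 1.15% × 184/365 = €634.8000
Total = €1422.1500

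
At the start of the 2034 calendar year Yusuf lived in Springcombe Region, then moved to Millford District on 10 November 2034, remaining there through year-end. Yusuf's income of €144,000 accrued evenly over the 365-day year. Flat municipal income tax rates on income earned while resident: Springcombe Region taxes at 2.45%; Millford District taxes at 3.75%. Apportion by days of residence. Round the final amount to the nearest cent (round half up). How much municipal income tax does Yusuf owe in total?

€3,794.70

Springcombe Region, 1 January – 9 November 2034: 313 days → €144,000 × 2.45% × 313/365 = €3,025.3808
Millford District, 10 November – 31 December 2034: 52 days → €144,000 × 3.75% × 52/365 = €769.3151
Total = €3,794.6959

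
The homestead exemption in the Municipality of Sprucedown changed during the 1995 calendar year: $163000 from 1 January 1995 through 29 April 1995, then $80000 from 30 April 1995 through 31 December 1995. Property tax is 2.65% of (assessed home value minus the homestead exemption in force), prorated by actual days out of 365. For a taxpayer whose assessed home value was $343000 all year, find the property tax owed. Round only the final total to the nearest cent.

1 January – 29 April 1995: 119 days, exemption $163000 → ($343000 − $163000) × 2.65% × 119/365 = $1555.1507
30 April – 31 December 1995: 246 days, exemption $80000 → ($343000 − $80000) × 2.65% × 246/365 = $4697.2521
Total = $6252.4027

$6252.40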